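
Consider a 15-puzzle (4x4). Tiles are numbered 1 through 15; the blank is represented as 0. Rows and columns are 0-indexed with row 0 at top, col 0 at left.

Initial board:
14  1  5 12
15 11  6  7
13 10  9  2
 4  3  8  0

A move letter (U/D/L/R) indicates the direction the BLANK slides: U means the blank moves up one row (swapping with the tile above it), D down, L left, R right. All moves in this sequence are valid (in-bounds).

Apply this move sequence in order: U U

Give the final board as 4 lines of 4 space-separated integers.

Answer: 14  1  5 12
15 11  6  0
13 10  9  7
 4  3  8  2

Derivation:
After move 1 (U):
14  1  5 12
15 11  6  7
13 10  9  0
 4  3  8  2

After move 2 (U):
14  1  5 12
15 11  6  0
13 10  9  7
 4  3  8  2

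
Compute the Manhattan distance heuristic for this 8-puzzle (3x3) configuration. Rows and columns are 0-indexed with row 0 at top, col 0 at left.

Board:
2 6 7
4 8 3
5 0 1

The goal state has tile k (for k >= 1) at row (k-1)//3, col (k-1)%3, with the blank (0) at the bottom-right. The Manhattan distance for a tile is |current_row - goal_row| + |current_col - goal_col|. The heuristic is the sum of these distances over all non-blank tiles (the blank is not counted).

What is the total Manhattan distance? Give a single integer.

Tile 2: (0,0)->(0,1) = 1
Tile 6: (0,1)->(1,2) = 2
Tile 7: (0,2)->(2,0) = 4
Tile 4: (1,0)->(1,0) = 0
Tile 8: (1,1)->(2,1) = 1
Tile 3: (1,2)->(0,2) = 1
Tile 5: (2,0)->(1,1) = 2
Tile 1: (2,2)->(0,0) = 4
Sum: 1 + 2 + 4 + 0 + 1 + 1 + 2 + 4 = 15

Answer: 15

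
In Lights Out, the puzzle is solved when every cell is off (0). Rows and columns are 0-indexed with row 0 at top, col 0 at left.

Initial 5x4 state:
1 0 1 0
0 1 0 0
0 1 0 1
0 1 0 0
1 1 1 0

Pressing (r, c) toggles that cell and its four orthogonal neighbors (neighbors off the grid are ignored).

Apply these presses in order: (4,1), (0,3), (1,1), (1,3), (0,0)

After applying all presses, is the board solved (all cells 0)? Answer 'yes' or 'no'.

After press 1 at (4,1):
1 0 1 0
0 1 0 0
0 1 0 1
0 0 0 0
0 0 0 0

After press 2 at (0,3):
1 0 0 1
0 1 0 1
0 1 0 1
0 0 0 0
0 0 0 0

After press 3 at (1,1):
1 1 0 1
1 0 1 1
0 0 0 1
0 0 0 0
0 0 0 0

After press 4 at (1,3):
1 1 0 0
1 0 0 0
0 0 0 0
0 0 0 0
0 0 0 0

After press 5 at (0,0):
0 0 0 0
0 0 0 0
0 0 0 0
0 0 0 0
0 0 0 0

Lights still on: 0

Answer: yes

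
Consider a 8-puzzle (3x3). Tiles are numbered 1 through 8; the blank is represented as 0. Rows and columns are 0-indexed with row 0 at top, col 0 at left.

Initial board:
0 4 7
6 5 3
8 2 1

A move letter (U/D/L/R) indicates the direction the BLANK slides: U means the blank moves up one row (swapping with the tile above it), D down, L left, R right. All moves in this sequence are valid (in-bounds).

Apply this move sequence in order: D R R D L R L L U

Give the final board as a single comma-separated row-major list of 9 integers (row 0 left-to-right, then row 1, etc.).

Answer: 6, 4, 7, 0, 3, 1, 5, 8, 2

Derivation:
After move 1 (D):
6 4 7
0 5 3
8 2 1

After move 2 (R):
6 4 7
5 0 3
8 2 1

After move 3 (R):
6 4 7
5 3 0
8 2 1

After move 4 (D):
6 4 7
5 3 1
8 2 0

After move 5 (L):
6 4 7
5 3 1
8 0 2

After move 6 (R):
6 4 7
5 3 1
8 2 0

After move 7 (L):
6 4 7
5 3 1
8 0 2

After move 8 (L):
6 4 7
5 3 1
0 8 2

After move 9 (U):
6 4 7
0 3 1
5 8 2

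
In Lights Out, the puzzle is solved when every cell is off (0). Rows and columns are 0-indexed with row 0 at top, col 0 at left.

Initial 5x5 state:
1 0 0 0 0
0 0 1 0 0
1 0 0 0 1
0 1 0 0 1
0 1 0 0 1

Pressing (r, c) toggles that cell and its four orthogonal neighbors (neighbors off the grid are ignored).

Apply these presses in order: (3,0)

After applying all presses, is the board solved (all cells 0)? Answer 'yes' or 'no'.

Answer: no

Derivation:
After press 1 at (3,0):
1 0 0 0 0
0 0 1 0 0
0 0 0 0 1
1 0 0 0 1
1 1 0 0 1

Lights still on: 8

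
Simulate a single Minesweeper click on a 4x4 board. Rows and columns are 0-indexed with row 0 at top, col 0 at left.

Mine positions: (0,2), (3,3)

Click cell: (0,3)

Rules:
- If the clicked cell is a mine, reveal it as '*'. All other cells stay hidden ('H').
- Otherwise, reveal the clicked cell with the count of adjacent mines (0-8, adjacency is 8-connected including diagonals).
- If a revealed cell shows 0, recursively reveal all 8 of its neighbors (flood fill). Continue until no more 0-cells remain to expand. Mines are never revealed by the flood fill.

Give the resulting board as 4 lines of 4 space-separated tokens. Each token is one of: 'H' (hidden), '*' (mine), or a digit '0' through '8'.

H H H 1
H H H H
H H H H
H H H H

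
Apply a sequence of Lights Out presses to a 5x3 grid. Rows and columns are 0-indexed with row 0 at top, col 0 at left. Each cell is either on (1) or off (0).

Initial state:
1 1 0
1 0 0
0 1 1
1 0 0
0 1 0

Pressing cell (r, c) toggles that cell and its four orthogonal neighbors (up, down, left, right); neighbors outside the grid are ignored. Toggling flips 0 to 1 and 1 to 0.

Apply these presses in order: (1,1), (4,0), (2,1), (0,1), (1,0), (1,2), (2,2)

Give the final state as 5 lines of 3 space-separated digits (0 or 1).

After press 1 at (1,1):
1 0 0
0 1 1
0 0 1
1 0 0
0 1 0

After press 2 at (4,0):
1 0 0
0 1 1
0 0 1
0 0 0
1 0 0

After press 3 at (2,1):
1 0 0
0 0 1
1 1 0
0 1 0
1 0 0

After press 4 at (0,1):
0 1 1
0 1 1
1 1 0
0 1 0
1 0 0

After press 5 at (1,0):
1 1 1
1 0 1
0 1 0
0 1 0
1 0 0

After press 6 at (1,2):
1 1 0
1 1 0
0 1 1
0 1 0
1 0 0

After press 7 at (2,2):
1 1 0
1 1 1
0 0 0
0 1 1
1 0 0

Answer: 1 1 0
1 1 1
0 0 0
0 1 1
1 0 0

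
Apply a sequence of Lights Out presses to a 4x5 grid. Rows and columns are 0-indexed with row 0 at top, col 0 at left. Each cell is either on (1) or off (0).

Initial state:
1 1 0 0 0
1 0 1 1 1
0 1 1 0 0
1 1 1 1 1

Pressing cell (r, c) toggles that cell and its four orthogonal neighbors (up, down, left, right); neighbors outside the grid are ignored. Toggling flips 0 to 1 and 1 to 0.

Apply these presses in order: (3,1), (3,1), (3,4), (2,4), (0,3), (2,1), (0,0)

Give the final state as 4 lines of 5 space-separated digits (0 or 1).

Answer: 0 0 1 1 1
0 1 1 0 0
1 0 0 1 0
1 0 1 0 1

Derivation:
After press 1 at (3,1):
1 1 0 0 0
1 0 1 1 1
0 0 1 0 0
0 0 0 1 1

After press 2 at (3,1):
1 1 0 0 0
1 0 1 1 1
0 1 1 0 0
1 1 1 1 1

After press 3 at (3,4):
1 1 0 0 0
1 0 1 1 1
0 1 1 0 1
1 1 1 0 0

After press 4 at (2,4):
1 1 0 0 0
1 0 1 1 0
0 1 1 1 0
1 1 1 0 1

After press 5 at (0,3):
1 1 1 1 1
1 0 1 0 0
0 1 1 1 0
1 1 1 0 1

After press 6 at (2,1):
1 1 1 1 1
1 1 1 0 0
1 0 0 1 0
1 0 1 0 1

After press 7 at (0,0):
0 0 1 1 1
0 1 1 0 0
1 0 0 1 0
1 0 1 0 1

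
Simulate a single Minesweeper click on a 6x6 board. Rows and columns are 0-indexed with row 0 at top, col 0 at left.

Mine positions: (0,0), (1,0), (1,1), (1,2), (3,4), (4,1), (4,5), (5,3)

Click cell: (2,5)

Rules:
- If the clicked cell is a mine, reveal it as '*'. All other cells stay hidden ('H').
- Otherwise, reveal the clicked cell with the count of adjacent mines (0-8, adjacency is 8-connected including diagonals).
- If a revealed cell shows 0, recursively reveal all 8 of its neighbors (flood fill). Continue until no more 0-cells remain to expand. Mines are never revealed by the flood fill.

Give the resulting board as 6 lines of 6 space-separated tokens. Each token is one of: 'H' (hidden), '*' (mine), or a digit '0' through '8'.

H H H H H H
H H H H H H
H H H H H 1
H H H H H H
H H H H H H
H H H H H H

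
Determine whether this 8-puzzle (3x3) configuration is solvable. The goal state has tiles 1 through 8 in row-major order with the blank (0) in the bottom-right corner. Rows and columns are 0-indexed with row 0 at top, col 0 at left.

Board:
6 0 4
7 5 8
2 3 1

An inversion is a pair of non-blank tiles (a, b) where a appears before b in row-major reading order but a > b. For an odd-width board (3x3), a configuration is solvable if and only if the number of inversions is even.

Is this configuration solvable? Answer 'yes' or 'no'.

Inversions (pairs i<j in row-major order where tile[i] > tile[j] > 0): 20
20 is even, so the puzzle is solvable.

Answer: yes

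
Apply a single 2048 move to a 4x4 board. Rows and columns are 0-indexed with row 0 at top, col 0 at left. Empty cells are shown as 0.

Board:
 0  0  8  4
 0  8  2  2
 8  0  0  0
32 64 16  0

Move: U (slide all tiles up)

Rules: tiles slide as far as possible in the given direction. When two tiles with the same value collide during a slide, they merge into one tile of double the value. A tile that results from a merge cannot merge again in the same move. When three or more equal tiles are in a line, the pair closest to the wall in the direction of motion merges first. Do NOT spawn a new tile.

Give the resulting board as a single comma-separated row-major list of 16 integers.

Slide up:
col 0: [0, 0, 8, 32] -> [8, 32, 0, 0]
col 1: [0, 8, 0, 64] -> [8, 64, 0, 0]
col 2: [8, 2, 0, 16] -> [8, 2, 16, 0]
col 3: [4, 2, 0, 0] -> [4, 2, 0, 0]

Answer: 8, 8, 8, 4, 32, 64, 2, 2, 0, 0, 16, 0, 0, 0, 0, 0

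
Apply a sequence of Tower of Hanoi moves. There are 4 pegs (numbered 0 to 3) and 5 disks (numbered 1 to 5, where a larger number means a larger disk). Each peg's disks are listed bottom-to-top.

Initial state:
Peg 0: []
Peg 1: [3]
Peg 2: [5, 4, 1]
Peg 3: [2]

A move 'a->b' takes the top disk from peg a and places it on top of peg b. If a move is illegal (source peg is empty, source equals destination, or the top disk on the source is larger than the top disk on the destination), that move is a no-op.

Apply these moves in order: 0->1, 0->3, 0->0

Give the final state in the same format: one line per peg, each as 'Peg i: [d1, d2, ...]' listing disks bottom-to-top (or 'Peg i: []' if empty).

After move 1 (0->1):
Peg 0: []
Peg 1: [3]
Peg 2: [5, 4, 1]
Peg 3: [2]

After move 2 (0->3):
Peg 0: []
Peg 1: [3]
Peg 2: [5, 4, 1]
Peg 3: [2]

After move 3 (0->0):
Peg 0: []
Peg 1: [3]
Peg 2: [5, 4, 1]
Peg 3: [2]

Answer: Peg 0: []
Peg 1: [3]
Peg 2: [5, 4, 1]
Peg 3: [2]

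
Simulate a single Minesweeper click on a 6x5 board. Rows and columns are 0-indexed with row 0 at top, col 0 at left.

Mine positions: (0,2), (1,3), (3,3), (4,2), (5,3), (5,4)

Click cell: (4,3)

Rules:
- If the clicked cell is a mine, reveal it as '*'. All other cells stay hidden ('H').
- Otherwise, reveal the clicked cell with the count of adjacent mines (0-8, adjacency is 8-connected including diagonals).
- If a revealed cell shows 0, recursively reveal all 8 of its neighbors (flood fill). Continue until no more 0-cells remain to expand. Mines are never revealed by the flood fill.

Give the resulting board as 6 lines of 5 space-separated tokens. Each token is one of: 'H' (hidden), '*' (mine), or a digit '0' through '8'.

H H H H H
H H H H H
H H H H H
H H H H H
H H H 4 H
H H H H H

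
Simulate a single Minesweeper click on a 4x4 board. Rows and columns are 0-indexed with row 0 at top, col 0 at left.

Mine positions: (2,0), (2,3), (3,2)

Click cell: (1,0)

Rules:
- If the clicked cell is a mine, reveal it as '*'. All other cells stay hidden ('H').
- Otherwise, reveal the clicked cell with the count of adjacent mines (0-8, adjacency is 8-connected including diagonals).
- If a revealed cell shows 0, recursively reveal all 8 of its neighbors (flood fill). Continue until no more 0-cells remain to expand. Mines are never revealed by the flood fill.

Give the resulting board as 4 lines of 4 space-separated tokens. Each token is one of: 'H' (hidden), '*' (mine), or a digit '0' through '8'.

H H H H
1 H H H
H H H H
H H H H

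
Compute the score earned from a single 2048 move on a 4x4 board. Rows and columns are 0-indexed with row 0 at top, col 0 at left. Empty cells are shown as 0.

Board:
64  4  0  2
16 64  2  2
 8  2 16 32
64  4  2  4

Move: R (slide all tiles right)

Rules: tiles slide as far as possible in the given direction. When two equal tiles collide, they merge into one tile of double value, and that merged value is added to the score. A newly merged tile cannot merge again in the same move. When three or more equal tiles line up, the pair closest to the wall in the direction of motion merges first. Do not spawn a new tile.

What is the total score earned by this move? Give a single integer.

Slide right:
row 0: [64, 4, 0, 2] -> [0, 64, 4, 2]  score +0 (running 0)
row 1: [16, 64, 2, 2] -> [0, 16, 64, 4]  score +4 (running 4)
row 2: [8, 2, 16, 32] -> [8, 2, 16, 32]  score +0 (running 4)
row 3: [64, 4, 2, 4] -> [64, 4, 2, 4]  score +0 (running 4)
Board after move:
 0 64  4  2
 0 16 64  4
 8  2 16 32
64  4  2  4

Answer: 4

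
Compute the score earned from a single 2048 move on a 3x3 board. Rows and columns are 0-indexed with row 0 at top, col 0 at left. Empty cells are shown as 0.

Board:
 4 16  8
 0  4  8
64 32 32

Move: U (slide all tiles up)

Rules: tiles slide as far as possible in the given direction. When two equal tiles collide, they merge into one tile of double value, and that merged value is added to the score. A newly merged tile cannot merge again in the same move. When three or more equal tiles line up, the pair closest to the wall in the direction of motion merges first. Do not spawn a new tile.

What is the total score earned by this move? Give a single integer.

Slide up:
col 0: [4, 0, 64] -> [4, 64, 0]  score +0 (running 0)
col 1: [16, 4, 32] -> [16, 4, 32]  score +0 (running 0)
col 2: [8, 8, 32] -> [16, 32, 0]  score +16 (running 16)
Board after move:
 4 16 16
64  4 32
 0 32  0

Answer: 16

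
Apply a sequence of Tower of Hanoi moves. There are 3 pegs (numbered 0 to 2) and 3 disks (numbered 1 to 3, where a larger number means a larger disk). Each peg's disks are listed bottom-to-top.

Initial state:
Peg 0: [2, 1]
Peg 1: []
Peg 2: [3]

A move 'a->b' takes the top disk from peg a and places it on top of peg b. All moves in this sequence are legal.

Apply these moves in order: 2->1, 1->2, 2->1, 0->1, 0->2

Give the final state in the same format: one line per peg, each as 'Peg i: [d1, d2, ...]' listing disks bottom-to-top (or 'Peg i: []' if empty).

After move 1 (2->1):
Peg 0: [2, 1]
Peg 1: [3]
Peg 2: []

After move 2 (1->2):
Peg 0: [2, 1]
Peg 1: []
Peg 2: [3]

After move 3 (2->1):
Peg 0: [2, 1]
Peg 1: [3]
Peg 2: []

After move 4 (0->1):
Peg 0: [2]
Peg 1: [3, 1]
Peg 2: []

After move 5 (0->2):
Peg 0: []
Peg 1: [3, 1]
Peg 2: [2]

Answer: Peg 0: []
Peg 1: [3, 1]
Peg 2: [2]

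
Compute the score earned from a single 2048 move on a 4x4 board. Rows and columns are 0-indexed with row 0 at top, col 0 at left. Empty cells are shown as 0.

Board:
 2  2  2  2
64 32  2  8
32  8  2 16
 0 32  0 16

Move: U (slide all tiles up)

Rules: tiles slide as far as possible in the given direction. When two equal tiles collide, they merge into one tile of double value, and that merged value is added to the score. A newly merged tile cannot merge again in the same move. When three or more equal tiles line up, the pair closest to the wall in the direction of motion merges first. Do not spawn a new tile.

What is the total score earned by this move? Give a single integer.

Answer: 36

Derivation:
Slide up:
col 0: [2, 64, 32, 0] -> [2, 64, 32, 0]  score +0 (running 0)
col 1: [2, 32, 8, 32] -> [2, 32, 8, 32]  score +0 (running 0)
col 2: [2, 2, 2, 0] -> [4, 2, 0, 0]  score +4 (running 4)
col 3: [2, 8, 16, 16] -> [2, 8, 32, 0]  score +32 (running 36)
Board after move:
 2  2  4  2
64 32  2  8
32  8  0 32
 0 32  0  0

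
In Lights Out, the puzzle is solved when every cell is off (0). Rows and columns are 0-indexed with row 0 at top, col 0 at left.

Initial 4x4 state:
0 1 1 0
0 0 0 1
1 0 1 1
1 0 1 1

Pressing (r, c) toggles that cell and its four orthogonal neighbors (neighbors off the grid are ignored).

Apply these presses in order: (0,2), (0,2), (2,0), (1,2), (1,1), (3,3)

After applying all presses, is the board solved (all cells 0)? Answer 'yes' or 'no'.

After press 1 at (0,2):
0 0 0 1
0 0 1 1
1 0 1 1
1 0 1 1

After press 2 at (0,2):
0 1 1 0
0 0 0 1
1 0 1 1
1 0 1 1

After press 3 at (2,0):
0 1 1 0
1 0 0 1
0 1 1 1
0 0 1 1

After press 4 at (1,2):
0 1 0 0
1 1 1 0
0 1 0 1
0 0 1 1

After press 5 at (1,1):
0 0 0 0
0 0 0 0
0 0 0 1
0 0 1 1

After press 6 at (3,3):
0 0 0 0
0 0 0 0
0 0 0 0
0 0 0 0

Lights still on: 0

Answer: yes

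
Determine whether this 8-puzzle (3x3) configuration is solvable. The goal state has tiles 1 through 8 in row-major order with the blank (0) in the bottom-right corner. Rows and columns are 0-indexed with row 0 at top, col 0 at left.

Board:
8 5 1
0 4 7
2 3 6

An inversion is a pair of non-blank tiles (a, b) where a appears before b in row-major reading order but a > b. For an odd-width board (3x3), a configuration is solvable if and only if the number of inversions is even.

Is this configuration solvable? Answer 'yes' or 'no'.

Answer: yes

Derivation:
Inversions (pairs i<j in row-major order where tile[i] > tile[j] > 0): 16
16 is even, so the puzzle is solvable.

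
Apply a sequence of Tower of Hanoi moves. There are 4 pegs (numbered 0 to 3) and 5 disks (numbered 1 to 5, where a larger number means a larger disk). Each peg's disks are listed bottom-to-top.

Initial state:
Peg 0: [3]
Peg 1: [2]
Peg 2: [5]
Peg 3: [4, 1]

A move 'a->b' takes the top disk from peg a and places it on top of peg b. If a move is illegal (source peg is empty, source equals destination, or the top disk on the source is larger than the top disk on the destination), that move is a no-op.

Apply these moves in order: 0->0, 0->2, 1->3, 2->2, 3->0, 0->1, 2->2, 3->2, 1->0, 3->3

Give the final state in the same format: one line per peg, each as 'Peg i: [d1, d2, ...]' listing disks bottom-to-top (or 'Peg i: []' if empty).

After move 1 (0->0):
Peg 0: [3]
Peg 1: [2]
Peg 2: [5]
Peg 3: [4, 1]

After move 2 (0->2):
Peg 0: []
Peg 1: [2]
Peg 2: [5, 3]
Peg 3: [4, 1]

After move 3 (1->3):
Peg 0: []
Peg 1: [2]
Peg 2: [5, 3]
Peg 3: [4, 1]

After move 4 (2->2):
Peg 0: []
Peg 1: [2]
Peg 2: [5, 3]
Peg 3: [4, 1]

After move 5 (3->0):
Peg 0: [1]
Peg 1: [2]
Peg 2: [5, 3]
Peg 3: [4]

After move 6 (0->1):
Peg 0: []
Peg 1: [2, 1]
Peg 2: [5, 3]
Peg 3: [4]

After move 7 (2->2):
Peg 0: []
Peg 1: [2, 1]
Peg 2: [5, 3]
Peg 3: [4]

After move 8 (3->2):
Peg 0: []
Peg 1: [2, 1]
Peg 2: [5, 3]
Peg 3: [4]

After move 9 (1->0):
Peg 0: [1]
Peg 1: [2]
Peg 2: [5, 3]
Peg 3: [4]

After move 10 (3->3):
Peg 0: [1]
Peg 1: [2]
Peg 2: [5, 3]
Peg 3: [4]

Answer: Peg 0: [1]
Peg 1: [2]
Peg 2: [5, 3]
Peg 3: [4]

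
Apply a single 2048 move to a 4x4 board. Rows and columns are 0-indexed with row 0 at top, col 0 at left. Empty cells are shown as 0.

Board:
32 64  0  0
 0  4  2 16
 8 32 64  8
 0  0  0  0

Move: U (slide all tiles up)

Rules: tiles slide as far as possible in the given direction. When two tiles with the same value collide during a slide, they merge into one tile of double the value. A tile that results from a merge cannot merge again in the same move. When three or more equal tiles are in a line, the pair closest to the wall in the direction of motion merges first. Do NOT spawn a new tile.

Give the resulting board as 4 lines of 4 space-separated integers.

Answer: 32 64  2 16
 8  4 64  8
 0 32  0  0
 0  0  0  0

Derivation:
Slide up:
col 0: [32, 0, 8, 0] -> [32, 8, 0, 0]
col 1: [64, 4, 32, 0] -> [64, 4, 32, 0]
col 2: [0, 2, 64, 0] -> [2, 64, 0, 0]
col 3: [0, 16, 8, 0] -> [16, 8, 0, 0]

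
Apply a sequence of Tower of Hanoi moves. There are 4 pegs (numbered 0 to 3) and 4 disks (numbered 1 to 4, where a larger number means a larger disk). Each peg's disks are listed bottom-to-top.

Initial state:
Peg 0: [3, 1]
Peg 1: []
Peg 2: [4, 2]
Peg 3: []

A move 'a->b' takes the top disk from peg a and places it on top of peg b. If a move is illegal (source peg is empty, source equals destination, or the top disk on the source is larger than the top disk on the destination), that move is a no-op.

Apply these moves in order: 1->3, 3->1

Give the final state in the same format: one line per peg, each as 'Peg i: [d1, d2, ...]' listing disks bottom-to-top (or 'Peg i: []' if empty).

Answer: Peg 0: [3, 1]
Peg 1: []
Peg 2: [4, 2]
Peg 3: []

Derivation:
After move 1 (1->3):
Peg 0: [3, 1]
Peg 1: []
Peg 2: [4, 2]
Peg 3: []

After move 2 (3->1):
Peg 0: [3, 1]
Peg 1: []
Peg 2: [4, 2]
Peg 3: []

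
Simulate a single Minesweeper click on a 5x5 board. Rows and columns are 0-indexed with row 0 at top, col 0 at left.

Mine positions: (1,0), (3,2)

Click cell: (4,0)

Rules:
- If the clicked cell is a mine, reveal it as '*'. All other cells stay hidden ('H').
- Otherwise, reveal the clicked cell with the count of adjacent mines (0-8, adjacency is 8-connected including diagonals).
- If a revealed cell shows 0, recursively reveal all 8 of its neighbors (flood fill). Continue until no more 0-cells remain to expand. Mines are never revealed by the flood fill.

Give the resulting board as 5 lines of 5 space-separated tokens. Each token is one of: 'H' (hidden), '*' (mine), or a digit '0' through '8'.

H H H H H
H H H H H
1 2 H H H
0 1 H H H
0 1 H H H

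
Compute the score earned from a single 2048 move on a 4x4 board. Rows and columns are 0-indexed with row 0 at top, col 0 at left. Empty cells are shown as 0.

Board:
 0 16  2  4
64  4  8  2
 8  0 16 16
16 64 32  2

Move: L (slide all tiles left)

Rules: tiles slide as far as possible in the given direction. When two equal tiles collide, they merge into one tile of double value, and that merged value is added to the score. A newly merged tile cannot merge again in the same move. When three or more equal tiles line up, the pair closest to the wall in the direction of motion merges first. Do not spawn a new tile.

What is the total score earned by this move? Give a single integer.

Slide left:
row 0: [0, 16, 2, 4] -> [16, 2, 4, 0]  score +0 (running 0)
row 1: [64, 4, 8, 2] -> [64, 4, 8, 2]  score +0 (running 0)
row 2: [8, 0, 16, 16] -> [8, 32, 0, 0]  score +32 (running 32)
row 3: [16, 64, 32, 2] -> [16, 64, 32, 2]  score +0 (running 32)
Board after move:
16  2  4  0
64  4  8  2
 8 32  0  0
16 64 32  2

Answer: 32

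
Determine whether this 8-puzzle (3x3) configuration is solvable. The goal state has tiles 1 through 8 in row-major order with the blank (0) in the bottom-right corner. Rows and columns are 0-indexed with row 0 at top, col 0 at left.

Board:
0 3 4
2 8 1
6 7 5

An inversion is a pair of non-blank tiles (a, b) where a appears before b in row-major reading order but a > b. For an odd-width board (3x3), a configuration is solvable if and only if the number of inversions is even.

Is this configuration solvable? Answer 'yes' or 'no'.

Inversions (pairs i<j in row-major order where tile[i] > tile[j] > 0): 11
11 is odd, so the puzzle is not solvable.

Answer: no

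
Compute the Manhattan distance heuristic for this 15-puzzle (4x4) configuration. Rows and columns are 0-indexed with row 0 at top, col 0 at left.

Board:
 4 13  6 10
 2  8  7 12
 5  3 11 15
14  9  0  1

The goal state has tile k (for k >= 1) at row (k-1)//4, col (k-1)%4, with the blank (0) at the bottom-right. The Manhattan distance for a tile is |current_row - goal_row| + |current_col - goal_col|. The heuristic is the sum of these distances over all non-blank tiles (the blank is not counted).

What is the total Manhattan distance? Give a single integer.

Tile 4: at (0,0), goal (0,3), distance |0-0|+|0-3| = 3
Tile 13: at (0,1), goal (3,0), distance |0-3|+|1-0| = 4
Tile 6: at (0,2), goal (1,1), distance |0-1|+|2-1| = 2
Tile 10: at (0,3), goal (2,1), distance |0-2|+|3-1| = 4
Tile 2: at (1,0), goal (0,1), distance |1-0|+|0-1| = 2
Tile 8: at (1,1), goal (1,3), distance |1-1|+|1-3| = 2
Tile 7: at (1,2), goal (1,2), distance |1-1|+|2-2| = 0
Tile 12: at (1,3), goal (2,3), distance |1-2|+|3-3| = 1
Tile 5: at (2,0), goal (1,0), distance |2-1|+|0-0| = 1
Tile 3: at (2,1), goal (0,2), distance |2-0|+|1-2| = 3
Tile 11: at (2,2), goal (2,2), distance |2-2|+|2-2| = 0
Tile 15: at (2,3), goal (3,2), distance |2-3|+|3-2| = 2
Tile 14: at (3,0), goal (3,1), distance |3-3|+|0-1| = 1
Tile 9: at (3,1), goal (2,0), distance |3-2|+|1-0| = 2
Tile 1: at (3,3), goal (0,0), distance |3-0|+|3-0| = 6
Sum: 3 + 4 + 2 + 4 + 2 + 2 + 0 + 1 + 1 + 3 + 0 + 2 + 1 + 2 + 6 = 33

Answer: 33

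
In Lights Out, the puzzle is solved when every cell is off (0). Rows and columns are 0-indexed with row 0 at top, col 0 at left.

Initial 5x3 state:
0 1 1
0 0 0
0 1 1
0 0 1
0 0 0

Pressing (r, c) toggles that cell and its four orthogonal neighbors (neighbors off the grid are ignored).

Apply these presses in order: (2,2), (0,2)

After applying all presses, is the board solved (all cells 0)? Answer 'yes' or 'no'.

Answer: yes

Derivation:
After press 1 at (2,2):
0 1 1
0 0 1
0 0 0
0 0 0
0 0 0

After press 2 at (0,2):
0 0 0
0 0 0
0 0 0
0 0 0
0 0 0

Lights still on: 0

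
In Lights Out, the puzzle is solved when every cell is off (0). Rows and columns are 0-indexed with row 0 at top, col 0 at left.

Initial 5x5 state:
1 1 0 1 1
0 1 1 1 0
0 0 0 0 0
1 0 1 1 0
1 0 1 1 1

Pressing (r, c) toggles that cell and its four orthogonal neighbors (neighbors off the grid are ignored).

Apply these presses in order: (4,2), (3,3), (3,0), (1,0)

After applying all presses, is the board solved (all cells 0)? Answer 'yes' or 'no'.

After press 1 at (4,2):
1 1 0 1 1
0 1 1 1 0
0 0 0 0 0
1 0 0 1 0
1 1 0 0 1

After press 2 at (3,3):
1 1 0 1 1
0 1 1 1 0
0 0 0 1 0
1 0 1 0 1
1 1 0 1 1

After press 3 at (3,0):
1 1 0 1 1
0 1 1 1 0
1 0 0 1 0
0 1 1 0 1
0 1 0 1 1

After press 4 at (1,0):
0 1 0 1 1
1 0 1 1 0
0 0 0 1 0
0 1 1 0 1
0 1 0 1 1

Lights still on: 13

Answer: no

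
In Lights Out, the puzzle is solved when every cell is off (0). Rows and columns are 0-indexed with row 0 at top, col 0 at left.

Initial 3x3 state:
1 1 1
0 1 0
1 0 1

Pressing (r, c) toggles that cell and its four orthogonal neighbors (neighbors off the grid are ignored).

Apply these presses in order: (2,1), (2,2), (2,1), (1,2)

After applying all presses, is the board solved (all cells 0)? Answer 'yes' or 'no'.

After press 1 at (2,1):
1 1 1
0 0 0
0 1 0

After press 2 at (2,2):
1 1 1
0 0 1
0 0 1

After press 3 at (2,1):
1 1 1
0 1 1
1 1 0

After press 4 at (1,2):
1 1 0
0 0 0
1 1 1

Lights still on: 5

Answer: no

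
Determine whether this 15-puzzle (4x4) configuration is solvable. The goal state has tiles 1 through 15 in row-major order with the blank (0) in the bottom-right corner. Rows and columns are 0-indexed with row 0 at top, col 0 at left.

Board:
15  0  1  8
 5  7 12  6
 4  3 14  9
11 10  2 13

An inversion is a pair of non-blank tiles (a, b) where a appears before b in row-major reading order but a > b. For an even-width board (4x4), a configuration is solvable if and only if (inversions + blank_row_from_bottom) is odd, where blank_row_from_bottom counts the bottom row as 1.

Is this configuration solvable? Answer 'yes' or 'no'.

Answer: yes

Derivation:
Inversions: 49
Blank is in row 0 (0-indexed from top), which is row 4 counting from the bottom (bottom = 1).
49 + 4 = 53, which is odd, so the puzzle is solvable.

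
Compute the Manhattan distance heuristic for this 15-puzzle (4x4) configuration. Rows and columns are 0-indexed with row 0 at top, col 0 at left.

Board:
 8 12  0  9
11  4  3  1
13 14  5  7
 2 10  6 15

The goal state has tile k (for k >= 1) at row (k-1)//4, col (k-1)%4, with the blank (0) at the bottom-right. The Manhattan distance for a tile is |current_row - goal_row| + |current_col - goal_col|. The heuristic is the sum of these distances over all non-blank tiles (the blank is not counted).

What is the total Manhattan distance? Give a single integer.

Tile 8: (0,0)->(1,3) = 4
Tile 12: (0,1)->(2,3) = 4
Tile 9: (0,3)->(2,0) = 5
Tile 11: (1,0)->(2,2) = 3
Tile 4: (1,1)->(0,3) = 3
Tile 3: (1,2)->(0,2) = 1
Tile 1: (1,3)->(0,0) = 4
Tile 13: (2,0)->(3,0) = 1
Tile 14: (2,1)->(3,1) = 1
Tile 5: (2,2)->(1,0) = 3
Tile 7: (2,3)->(1,2) = 2
Tile 2: (3,0)->(0,1) = 4
Tile 10: (3,1)->(2,1) = 1
Tile 6: (3,2)->(1,1) = 3
Tile 15: (3,3)->(3,2) = 1
Sum: 4 + 4 + 5 + 3 + 3 + 1 + 4 + 1 + 1 + 3 + 2 + 4 + 1 + 3 + 1 = 40

Answer: 40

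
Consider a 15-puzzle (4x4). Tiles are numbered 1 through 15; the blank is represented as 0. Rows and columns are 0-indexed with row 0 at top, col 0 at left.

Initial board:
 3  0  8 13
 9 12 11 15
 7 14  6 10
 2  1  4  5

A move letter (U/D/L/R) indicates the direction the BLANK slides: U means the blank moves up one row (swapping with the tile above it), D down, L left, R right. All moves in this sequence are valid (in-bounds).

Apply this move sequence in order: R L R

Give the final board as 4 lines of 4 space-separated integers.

After move 1 (R):
 3  8  0 13
 9 12 11 15
 7 14  6 10
 2  1  4  5

After move 2 (L):
 3  0  8 13
 9 12 11 15
 7 14  6 10
 2  1  4  5

After move 3 (R):
 3  8  0 13
 9 12 11 15
 7 14  6 10
 2  1  4  5

Answer:  3  8  0 13
 9 12 11 15
 7 14  6 10
 2  1  4  5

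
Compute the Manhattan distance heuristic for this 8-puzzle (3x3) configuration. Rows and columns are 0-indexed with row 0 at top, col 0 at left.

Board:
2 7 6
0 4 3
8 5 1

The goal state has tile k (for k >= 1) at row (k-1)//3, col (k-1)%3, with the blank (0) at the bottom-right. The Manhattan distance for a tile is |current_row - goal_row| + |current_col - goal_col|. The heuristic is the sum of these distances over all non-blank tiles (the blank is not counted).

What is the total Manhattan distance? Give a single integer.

Answer: 13

Derivation:
Tile 2: at (0,0), goal (0,1), distance |0-0|+|0-1| = 1
Tile 7: at (0,1), goal (2,0), distance |0-2|+|1-0| = 3
Tile 6: at (0,2), goal (1,2), distance |0-1|+|2-2| = 1
Tile 4: at (1,1), goal (1,0), distance |1-1|+|1-0| = 1
Tile 3: at (1,2), goal (0,2), distance |1-0|+|2-2| = 1
Tile 8: at (2,0), goal (2,1), distance |2-2|+|0-1| = 1
Tile 5: at (2,1), goal (1,1), distance |2-1|+|1-1| = 1
Tile 1: at (2,2), goal (0,0), distance |2-0|+|2-0| = 4
Sum: 1 + 3 + 1 + 1 + 1 + 1 + 1 + 4 = 13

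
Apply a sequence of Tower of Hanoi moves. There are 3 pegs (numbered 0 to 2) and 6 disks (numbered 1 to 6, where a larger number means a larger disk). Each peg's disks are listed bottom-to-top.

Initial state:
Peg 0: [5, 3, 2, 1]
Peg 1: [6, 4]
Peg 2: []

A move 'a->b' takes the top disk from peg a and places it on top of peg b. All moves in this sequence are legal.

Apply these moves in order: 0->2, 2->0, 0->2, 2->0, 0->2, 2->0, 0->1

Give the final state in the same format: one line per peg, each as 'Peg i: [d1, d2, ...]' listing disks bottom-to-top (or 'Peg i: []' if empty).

Answer: Peg 0: [5, 3, 2]
Peg 1: [6, 4, 1]
Peg 2: []

Derivation:
After move 1 (0->2):
Peg 0: [5, 3, 2]
Peg 1: [6, 4]
Peg 2: [1]

After move 2 (2->0):
Peg 0: [5, 3, 2, 1]
Peg 1: [6, 4]
Peg 2: []

After move 3 (0->2):
Peg 0: [5, 3, 2]
Peg 1: [6, 4]
Peg 2: [1]

After move 4 (2->0):
Peg 0: [5, 3, 2, 1]
Peg 1: [6, 4]
Peg 2: []

After move 5 (0->2):
Peg 0: [5, 3, 2]
Peg 1: [6, 4]
Peg 2: [1]

After move 6 (2->0):
Peg 0: [5, 3, 2, 1]
Peg 1: [6, 4]
Peg 2: []

After move 7 (0->1):
Peg 0: [5, 3, 2]
Peg 1: [6, 4, 1]
Peg 2: []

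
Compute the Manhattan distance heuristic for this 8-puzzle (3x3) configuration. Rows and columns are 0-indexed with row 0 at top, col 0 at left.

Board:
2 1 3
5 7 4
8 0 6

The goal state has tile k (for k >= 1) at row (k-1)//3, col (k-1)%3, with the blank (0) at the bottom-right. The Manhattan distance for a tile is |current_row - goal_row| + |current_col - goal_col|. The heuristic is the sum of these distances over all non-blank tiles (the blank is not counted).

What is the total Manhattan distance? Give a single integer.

Tile 2: at (0,0), goal (0,1), distance |0-0|+|0-1| = 1
Tile 1: at (0,1), goal (0,0), distance |0-0|+|1-0| = 1
Tile 3: at (0,2), goal (0,2), distance |0-0|+|2-2| = 0
Tile 5: at (1,0), goal (1,1), distance |1-1|+|0-1| = 1
Tile 7: at (1,1), goal (2,0), distance |1-2|+|1-0| = 2
Tile 4: at (1,2), goal (1,0), distance |1-1|+|2-0| = 2
Tile 8: at (2,0), goal (2,1), distance |2-2|+|0-1| = 1
Tile 6: at (2,2), goal (1,2), distance |2-1|+|2-2| = 1
Sum: 1 + 1 + 0 + 1 + 2 + 2 + 1 + 1 = 9

Answer: 9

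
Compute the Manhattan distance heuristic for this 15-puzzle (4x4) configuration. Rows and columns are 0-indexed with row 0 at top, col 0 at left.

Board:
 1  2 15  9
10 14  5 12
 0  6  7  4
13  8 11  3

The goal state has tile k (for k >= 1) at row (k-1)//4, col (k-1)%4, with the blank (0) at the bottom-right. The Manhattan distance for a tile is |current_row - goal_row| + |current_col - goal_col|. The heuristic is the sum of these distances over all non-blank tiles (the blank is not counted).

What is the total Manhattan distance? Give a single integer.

Tile 1: (0,0)->(0,0) = 0
Tile 2: (0,1)->(0,1) = 0
Tile 15: (0,2)->(3,2) = 3
Tile 9: (0,3)->(2,0) = 5
Tile 10: (1,0)->(2,1) = 2
Tile 14: (1,1)->(3,1) = 2
Tile 5: (1,2)->(1,0) = 2
Tile 12: (1,3)->(2,3) = 1
Tile 6: (2,1)->(1,1) = 1
Tile 7: (2,2)->(1,2) = 1
Tile 4: (2,3)->(0,3) = 2
Tile 13: (3,0)->(3,0) = 0
Tile 8: (3,1)->(1,3) = 4
Tile 11: (3,2)->(2,2) = 1
Tile 3: (3,3)->(0,2) = 4
Sum: 0 + 0 + 3 + 5 + 2 + 2 + 2 + 1 + 1 + 1 + 2 + 0 + 4 + 1 + 4 = 28

Answer: 28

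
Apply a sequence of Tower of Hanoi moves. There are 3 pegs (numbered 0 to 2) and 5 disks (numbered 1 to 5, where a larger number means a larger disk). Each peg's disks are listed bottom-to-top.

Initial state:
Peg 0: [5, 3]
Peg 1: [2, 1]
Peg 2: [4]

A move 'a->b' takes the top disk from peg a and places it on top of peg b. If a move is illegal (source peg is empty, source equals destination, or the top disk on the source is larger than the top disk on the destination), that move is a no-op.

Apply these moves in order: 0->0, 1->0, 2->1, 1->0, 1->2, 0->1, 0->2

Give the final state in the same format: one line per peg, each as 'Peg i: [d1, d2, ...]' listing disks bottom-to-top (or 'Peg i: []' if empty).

After move 1 (0->0):
Peg 0: [5, 3]
Peg 1: [2, 1]
Peg 2: [4]

After move 2 (1->0):
Peg 0: [5, 3, 1]
Peg 1: [2]
Peg 2: [4]

After move 3 (2->1):
Peg 0: [5, 3, 1]
Peg 1: [2]
Peg 2: [4]

After move 4 (1->0):
Peg 0: [5, 3, 1]
Peg 1: [2]
Peg 2: [4]

After move 5 (1->2):
Peg 0: [5, 3, 1]
Peg 1: []
Peg 2: [4, 2]

After move 6 (0->1):
Peg 0: [5, 3]
Peg 1: [1]
Peg 2: [4, 2]

After move 7 (0->2):
Peg 0: [5, 3]
Peg 1: [1]
Peg 2: [4, 2]

Answer: Peg 0: [5, 3]
Peg 1: [1]
Peg 2: [4, 2]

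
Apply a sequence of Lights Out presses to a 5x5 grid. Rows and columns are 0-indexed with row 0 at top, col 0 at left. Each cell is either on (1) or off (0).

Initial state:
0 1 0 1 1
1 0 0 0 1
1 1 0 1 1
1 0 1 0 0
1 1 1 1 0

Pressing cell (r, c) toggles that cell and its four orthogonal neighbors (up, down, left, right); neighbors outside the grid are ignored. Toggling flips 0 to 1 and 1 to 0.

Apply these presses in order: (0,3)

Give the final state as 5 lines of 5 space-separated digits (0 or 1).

Answer: 0 1 1 0 0
1 0 0 1 1
1 1 0 1 1
1 0 1 0 0
1 1 1 1 0

Derivation:
After press 1 at (0,3):
0 1 1 0 0
1 0 0 1 1
1 1 0 1 1
1 0 1 0 0
1 1 1 1 0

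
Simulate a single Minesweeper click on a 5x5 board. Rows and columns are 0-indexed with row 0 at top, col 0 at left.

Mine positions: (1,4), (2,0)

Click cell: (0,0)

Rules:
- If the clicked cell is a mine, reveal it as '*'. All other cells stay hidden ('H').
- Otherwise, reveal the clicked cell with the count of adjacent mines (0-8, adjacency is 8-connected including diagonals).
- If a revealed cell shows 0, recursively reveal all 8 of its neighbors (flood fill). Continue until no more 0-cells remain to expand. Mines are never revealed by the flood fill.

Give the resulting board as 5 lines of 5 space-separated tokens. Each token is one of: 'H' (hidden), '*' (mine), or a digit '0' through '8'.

0 0 0 1 H
1 1 0 1 H
H 1 0 1 1
1 1 0 0 0
0 0 0 0 0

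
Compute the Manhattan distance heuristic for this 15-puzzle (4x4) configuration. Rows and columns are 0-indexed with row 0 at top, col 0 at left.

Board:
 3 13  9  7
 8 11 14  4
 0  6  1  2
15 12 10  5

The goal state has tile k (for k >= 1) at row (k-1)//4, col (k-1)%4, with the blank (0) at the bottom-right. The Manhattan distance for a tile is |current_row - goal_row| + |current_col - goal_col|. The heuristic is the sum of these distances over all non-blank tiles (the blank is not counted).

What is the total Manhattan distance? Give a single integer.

Tile 3: (0,0)->(0,2) = 2
Tile 13: (0,1)->(3,0) = 4
Tile 9: (0,2)->(2,0) = 4
Tile 7: (0,3)->(1,2) = 2
Tile 8: (1,0)->(1,3) = 3
Tile 11: (1,1)->(2,2) = 2
Tile 14: (1,2)->(3,1) = 3
Tile 4: (1,3)->(0,3) = 1
Tile 6: (2,1)->(1,1) = 1
Tile 1: (2,2)->(0,0) = 4
Tile 2: (2,3)->(0,1) = 4
Tile 15: (3,0)->(3,2) = 2
Tile 12: (3,1)->(2,3) = 3
Tile 10: (3,2)->(2,1) = 2
Tile 5: (3,3)->(1,0) = 5
Sum: 2 + 4 + 4 + 2 + 3 + 2 + 3 + 1 + 1 + 4 + 4 + 2 + 3 + 2 + 5 = 42

Answer: 42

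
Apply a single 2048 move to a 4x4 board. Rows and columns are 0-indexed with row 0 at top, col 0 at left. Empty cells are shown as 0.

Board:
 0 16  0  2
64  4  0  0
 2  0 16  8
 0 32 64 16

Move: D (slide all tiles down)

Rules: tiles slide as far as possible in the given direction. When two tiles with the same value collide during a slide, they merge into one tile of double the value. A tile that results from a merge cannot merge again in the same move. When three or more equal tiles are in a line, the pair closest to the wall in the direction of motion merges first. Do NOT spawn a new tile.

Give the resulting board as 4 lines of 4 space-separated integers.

Answer:  0  0  0  0
 0 16  0  2
64  4 16  8
 2 32 64 16

Derivation:
Slide down:
col 0: [0, 64, 2, 0] -> [0, 0, 64, 2]
col 1: [16, 4, 0, 32] -> [0, 16, 4, 32]
col 2: [0, 0, 16, 64] -> [0, 0, 16, 64]
col 3: [2, 0, 8, 16] -> [0, 2, 8, 16]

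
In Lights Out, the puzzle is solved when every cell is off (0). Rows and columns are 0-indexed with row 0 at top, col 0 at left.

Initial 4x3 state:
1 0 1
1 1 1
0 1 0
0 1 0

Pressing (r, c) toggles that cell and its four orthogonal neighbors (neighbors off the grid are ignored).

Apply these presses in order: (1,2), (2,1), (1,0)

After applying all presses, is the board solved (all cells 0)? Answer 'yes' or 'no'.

Answer: yes

Derivation:
After press 1 at (1,2):
1 0 0
1 0 0
0 1 1
0 1 0

After press 2 at (2,1):
1 0 0
1 1 0
1 0 0
0 0 0

After press 3 at (1,0):
0 0 0
0 0 0
0 0 0
0 0 0

Lights still on: 0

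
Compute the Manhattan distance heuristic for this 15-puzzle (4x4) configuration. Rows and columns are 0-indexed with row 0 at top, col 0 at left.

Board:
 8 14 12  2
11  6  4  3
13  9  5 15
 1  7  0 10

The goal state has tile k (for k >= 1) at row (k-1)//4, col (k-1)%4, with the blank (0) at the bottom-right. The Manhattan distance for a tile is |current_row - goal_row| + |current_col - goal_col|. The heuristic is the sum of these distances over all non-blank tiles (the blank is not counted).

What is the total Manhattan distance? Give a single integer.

Answer: 35

Derivation:
Tile 8: (0,0)->(1,3) = 4
Tile 14: (0,1)->(3,1) = 3
Tile 12: (0,2)->(2,3) = 3
Tile 2: (0,3)->(0,1) = 2
Tile 11: (1,0)->(2,2) = 3
Tile 6: (1,1)->(1,1) = 0
Tile 4: (1,2)->(0,3) = 2
Tile 3: (1,3)->(0,2) = 2
Tile 13: (2,0)->(3,0) = 1
Tile 9: (2,1)->(2,0) = 1
Tile 5: (2,2)->(1,0) = 3
Tile 15: (2,3)->(3,2) = 2
Tile 1: (3,0)->(0,0) = 3
Tile 7: (3,1)->(1,2) = 3
Tile 10: (3,3)->(2,1) = 3
Sum: 4 + 3 + 3 + 2 + 3 + 0 + 2 + 2 + 1 + 1 + 3 + 2 + 3 + 3 + 3 = 35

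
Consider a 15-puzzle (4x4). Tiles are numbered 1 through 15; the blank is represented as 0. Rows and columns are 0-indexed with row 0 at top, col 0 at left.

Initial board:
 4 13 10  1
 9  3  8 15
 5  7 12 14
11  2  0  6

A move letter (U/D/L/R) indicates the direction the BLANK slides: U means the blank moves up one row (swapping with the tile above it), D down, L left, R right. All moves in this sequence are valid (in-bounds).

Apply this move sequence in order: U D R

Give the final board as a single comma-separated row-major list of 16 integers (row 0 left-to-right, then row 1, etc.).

Answer: 4, 13, 10, 1, 9, 3, 8, 15, 5, 7, 12, 14, 11, 2, 6, 0

Derivation:
After move 1 (U):
 4 13 10  1
 9  3  8 15
 5  7  0 14
11  2 12  6

After move 2 (D):
 4 13 10  1
 9  3  8 15
 5  7 12 14
11  2  0  6

After move 3 (R):
 4 13 10  1
 9  3  8 15
 5  7 12 14
11  2  6  0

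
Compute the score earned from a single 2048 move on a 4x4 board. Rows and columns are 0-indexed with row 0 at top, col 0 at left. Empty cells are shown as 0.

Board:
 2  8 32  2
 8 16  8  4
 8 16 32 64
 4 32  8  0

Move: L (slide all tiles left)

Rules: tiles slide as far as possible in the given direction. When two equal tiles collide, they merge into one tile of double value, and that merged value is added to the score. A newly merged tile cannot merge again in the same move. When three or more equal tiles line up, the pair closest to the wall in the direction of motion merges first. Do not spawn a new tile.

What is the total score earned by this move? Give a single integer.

Answer: 0

Derivation:
Slide left:
row 0: [2, 8, 32, 2] -> [2, 8, 32, 2]  score +0 (running 0)
row 1: [8, 16, 8, 4] -> [8, 16, 8, 4]  score +0 (running 0)
row 2: [8, 16, 32, 64] -> [8, 16, 32, 64]  score +0 (running 0)
row 3: [4, 32, 8, 0] -> [4, 32, 8, 0]  score +0 (running 0)
Board after move:
 2  8 32  2
 8 16  8  4
 8 16 32 64
 4 32  8  0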